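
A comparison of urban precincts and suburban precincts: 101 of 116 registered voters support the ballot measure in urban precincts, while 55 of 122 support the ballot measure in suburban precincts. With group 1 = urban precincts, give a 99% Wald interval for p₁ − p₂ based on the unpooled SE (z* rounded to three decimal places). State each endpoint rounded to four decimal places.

p̂₁ = 0.87069, p̂₂ = 0.45082, so the observed difference is 0.41987.
Unpooled SE = √(p̂₁(1−p̂₁)/n₁ + p̂₂(1−p̂₂)/n₂) = √(0.000970596 + 0.002029355) = 0.054772.
The 99% critical value is z* = 2.576. Margin = 2.576·0.054772 = 0.14109.
Interval: 0.41987 ± 0.14109 → (0.2788, 0.5610).

(0.2788, 0.5610)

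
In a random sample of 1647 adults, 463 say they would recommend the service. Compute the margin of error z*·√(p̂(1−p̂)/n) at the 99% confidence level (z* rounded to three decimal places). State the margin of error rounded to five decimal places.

p̂ = 463/1647 = 0.28112.
SE = √(p̂(1−p̂)/n) = √(0.202090/1647) = 0.011077.
The 99% critical value is z* = 2.576.
Margin of error = z*·SE = 2.576 × 0.011077 = 0.02853.

ME = 0.02853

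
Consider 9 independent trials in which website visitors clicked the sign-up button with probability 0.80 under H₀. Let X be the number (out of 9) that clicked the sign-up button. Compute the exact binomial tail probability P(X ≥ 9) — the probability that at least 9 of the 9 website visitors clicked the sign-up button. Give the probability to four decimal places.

X is binomial with n = 9 and p = 0.80.
P(X ≥ 9) = C(9,9)·0.80^9·0.20^0.
= 0.134218 = 0.1342.

P = 0.1342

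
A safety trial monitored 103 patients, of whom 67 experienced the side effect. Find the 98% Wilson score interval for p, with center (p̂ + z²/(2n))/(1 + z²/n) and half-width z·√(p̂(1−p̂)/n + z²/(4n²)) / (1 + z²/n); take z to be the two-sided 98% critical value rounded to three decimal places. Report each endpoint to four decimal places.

p̂ = 67/103 = 0.65049; z = 2.326, so z² = 5.410276.
Denominator 1 + z²/n = 1 + 5.410276/103 = 1.052527.
Adjusted center: (0.65049 + z²/(2n))/1.052527 = 0.64298.
Radicand: p̂(1−p̂)/n + z²/(4n²) = 0.002207322 + 0.000127493 = 0.002334815.
Half-width = 2.326·√0.002334815/1.052527 = 0.10678.
Interval: 0.64298 ± 0.10678 → (0.5362, 0.7498).

(0.5362, 0.7498)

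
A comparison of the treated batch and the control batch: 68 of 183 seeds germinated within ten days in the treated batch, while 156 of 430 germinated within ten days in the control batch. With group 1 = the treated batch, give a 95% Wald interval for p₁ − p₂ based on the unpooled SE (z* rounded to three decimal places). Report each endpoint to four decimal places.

p̂₁ = 68/183 = 0.37158, p̂₂ = 156/430 = 0.36279; p̂₁ − p̂₂ = 0.00879.
SE = √(0.001276008 + 0.000537613) = √0.001813621 = 0.042587.
The 95% critical value is z* = 1.960. Margin of error = 0.08347.
Interval: 0.00879 ± 0.08347 → (-0.0747, 0.0923).

(-0.0747, 0.0923)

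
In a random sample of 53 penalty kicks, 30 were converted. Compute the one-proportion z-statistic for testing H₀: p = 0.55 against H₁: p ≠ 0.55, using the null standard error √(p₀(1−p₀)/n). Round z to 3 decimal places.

Sample proportion p̂ = 30/53 = 0.56604.
Under H₀, SE = √(p₀(1−p₀)/n) = √(0.55·0.45/53) = √0.004669811 = 0.068336.
Test statistic: z = 0.01604/0.068336 = 0.235.

z = 0.235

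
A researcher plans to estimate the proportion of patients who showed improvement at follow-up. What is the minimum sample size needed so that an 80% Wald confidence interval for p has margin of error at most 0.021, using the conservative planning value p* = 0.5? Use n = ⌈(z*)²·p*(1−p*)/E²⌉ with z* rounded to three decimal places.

z* = 1.282 at the 80% level.
p*(1−p*) = 0.2500.
(z*)²·p*(1−p*)/E² = 1.643524·0.2500/0.000441 = 931.703.
⌈931.703⌉ = 932.

n = 932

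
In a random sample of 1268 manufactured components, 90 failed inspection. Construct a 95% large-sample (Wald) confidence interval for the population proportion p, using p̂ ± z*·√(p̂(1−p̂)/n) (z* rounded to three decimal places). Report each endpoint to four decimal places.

p̂ = 90/1268 = 0.07098.
SE(p̂) = √(0.07098·0.92902/1268) = 0.007211.
For 95% confidence, z* = 1.960.
Margin = 1.960·0.007211 = 0.01413.
CI: 0.07098 ± 0.01413 = (0.0568, 0.0851).

(0.0568, 0.0851)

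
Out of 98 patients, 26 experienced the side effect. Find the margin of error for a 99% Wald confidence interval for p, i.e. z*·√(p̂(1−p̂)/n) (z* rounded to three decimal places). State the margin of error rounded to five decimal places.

ME = 0.11488

p̂ = 26/98 = 0.26531.
Standard error of p̂: √(0.194919/98) = √0.001988967 = 0.044598.
For 99% confidence, z* = 2.576.
So ME = 0.11488.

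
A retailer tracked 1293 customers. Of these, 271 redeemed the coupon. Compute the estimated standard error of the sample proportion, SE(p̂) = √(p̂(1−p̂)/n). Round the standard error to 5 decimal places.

SE = 0.01132

With x = 271 successes in n = 1293, p̂ = 0.20959.
p̂(1−p̂) = 0.165662.
SE = √(0.165662/1293) = √0.000128122 = 0.01132.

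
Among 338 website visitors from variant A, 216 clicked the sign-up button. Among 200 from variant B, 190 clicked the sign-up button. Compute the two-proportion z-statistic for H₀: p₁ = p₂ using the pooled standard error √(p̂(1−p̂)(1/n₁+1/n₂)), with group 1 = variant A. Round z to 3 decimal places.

z = -8.100

Sample proportions: p̂₁ = 216/338 = 0.63905 and p̂₂ = 190/200 = 0.95000.
Pooling: p̂ = 406/538 = 0.75465.
SE = √[p̂(1−p̂)(1/n₁+1/n₂)] = √[0.75465·0.24535·(1/338+1/200)] ≈ 0.038387.
z = -0.31095/0.038387 = -8.100.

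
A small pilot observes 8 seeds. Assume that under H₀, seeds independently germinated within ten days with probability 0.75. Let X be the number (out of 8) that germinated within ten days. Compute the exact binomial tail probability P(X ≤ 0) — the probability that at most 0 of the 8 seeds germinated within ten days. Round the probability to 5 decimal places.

P = 0.00002

X ~ Binomial(n=8, p=0.75).
P(X ≤ 0) = C(8,0)·0.75^0·0.25^8.
= 0.000015 = 0.00002.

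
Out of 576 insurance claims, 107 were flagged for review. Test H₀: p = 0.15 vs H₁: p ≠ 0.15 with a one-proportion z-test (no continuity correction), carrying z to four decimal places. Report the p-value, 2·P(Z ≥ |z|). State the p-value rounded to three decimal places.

With x = 107 successes in n = 576, p̂ = 0.18576.
SE₀ = √(0.15·0.85/576) = 0.014878.
z = (p̂ − p₀)/SE = (107/576 − 0.15)/0.014878 ≈ 2.4038.
From the standard normal, 2·P(Z ≥ |z|) = 0.016.

p-value = 0.016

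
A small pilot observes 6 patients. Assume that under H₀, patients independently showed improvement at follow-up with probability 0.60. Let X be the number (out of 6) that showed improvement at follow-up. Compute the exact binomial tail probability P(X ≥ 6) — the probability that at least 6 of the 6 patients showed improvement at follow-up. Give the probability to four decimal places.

X is binomial with n = 6 and p = 0.60.
P(X ≥ 6) = C(6,6)·0.60^6·0.40^0.
= 0.046656 = 0.0467.

P = 0.0467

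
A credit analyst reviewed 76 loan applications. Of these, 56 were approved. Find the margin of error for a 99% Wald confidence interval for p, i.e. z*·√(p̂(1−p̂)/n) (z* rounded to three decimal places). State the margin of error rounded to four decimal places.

ME = 0.1301

With x = 56 successes in n = 76, p̂ = 0.73684.
SE = √(p̂(1−p̂)/n) = √(0.193906/76) = 0.050511.
z* = 2.576 at the 99% level.
So ME = 0.1301.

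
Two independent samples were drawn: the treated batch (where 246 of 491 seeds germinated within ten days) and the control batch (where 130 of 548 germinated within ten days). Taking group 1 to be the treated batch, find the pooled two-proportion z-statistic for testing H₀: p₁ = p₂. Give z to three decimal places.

p̂₁ = 246/491 = 0.50102, p̂₂ = 130/548 = 0.23723.
Pooling: p̂ = 376/1039 = 0.36189.
Pooled SE = √[0.2309246·0.00386148] ≈ 0.029862.
z = 0.26379/0.029862 = 8.834.

z = 8.834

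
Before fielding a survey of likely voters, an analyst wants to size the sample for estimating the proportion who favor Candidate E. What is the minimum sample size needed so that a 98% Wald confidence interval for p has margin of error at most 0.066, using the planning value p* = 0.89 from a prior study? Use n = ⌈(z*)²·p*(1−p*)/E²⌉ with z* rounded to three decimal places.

n = 122

For 98% confidence, z* = 2.326.
p*(1−p*) = 0.0979.
(z*)²·p*(1−p*)/E² = 5.410276·0.0979/0.004356 = 121.595.
Rounding up, n = 122.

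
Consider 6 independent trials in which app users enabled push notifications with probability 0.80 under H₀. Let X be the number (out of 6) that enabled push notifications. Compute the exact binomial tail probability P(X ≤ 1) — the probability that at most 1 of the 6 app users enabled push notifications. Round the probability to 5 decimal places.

P = 0.00160

X ~ Binomial(n=6, p=0.80).
P(X ≤ 1) = C(6,0)·0.80^0·0.20^6 + C(6,1)·0.80^1·0.20^5.
= 0.000064 + 0.001536 = 0.00160.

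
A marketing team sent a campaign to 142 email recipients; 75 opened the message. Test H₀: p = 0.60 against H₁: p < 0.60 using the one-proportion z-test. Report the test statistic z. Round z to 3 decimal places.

z = -1.747

With x = 75 successes in n = 142, p̂ = 0.52817.
Null standard error: √(0.60·0.40/142) = √0.001690141 = 0.041111.
z = (p̂ − p₀)/SE = (0.52817 − 0.60)/0.041111 = -1.747.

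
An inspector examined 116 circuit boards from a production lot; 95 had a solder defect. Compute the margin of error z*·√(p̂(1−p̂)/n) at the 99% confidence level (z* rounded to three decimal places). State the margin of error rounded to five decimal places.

p̂ = 95/116 = 0.81897.
SE(p̂) = √(0.81897·0.18103/116) = 0.035751.
z* = 2.576 at the 99% level.
So ME = 0.09209.

ME = 0.09209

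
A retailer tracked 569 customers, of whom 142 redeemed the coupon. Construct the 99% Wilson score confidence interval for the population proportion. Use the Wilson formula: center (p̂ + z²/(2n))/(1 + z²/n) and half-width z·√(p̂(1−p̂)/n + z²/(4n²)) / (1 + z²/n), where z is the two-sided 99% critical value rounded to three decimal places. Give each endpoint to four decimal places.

(0.2059, 0.2990)

Here p̂ = 142/569 = 0.24956 and z = 2.576 (z² = 6.635776).
1 + z²/n = 1.011662.
Center = (0.24956 + 0.005831)/1.011662 = 0.25245.
Radicand: p̂(1−p̂)/n + z²/(4n²) = 0.000329139 + 0.000005124 = 0.000334263.
Half-width = z·√(radicand)/denom = 2.576·0.018283/1.011662 = 0.04655.
CI: 0.25245 ± 0.04655 = (0.2059, 0.2990).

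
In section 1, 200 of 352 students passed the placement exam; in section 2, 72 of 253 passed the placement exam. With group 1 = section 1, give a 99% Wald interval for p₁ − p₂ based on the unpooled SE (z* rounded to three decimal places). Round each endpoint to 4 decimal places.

(0.1838, 0.3834)

p̂₁ = 0.56818, p̂₂ = 0.28458, so the observed difference is 0.28360.
SE = √(0.000697021 + 0.000804729) = √0.001501750 = 0.038752.
The 99% critical value is z* = 2.576. Margin = 2.576·0.038752 = 0.09983.
Interval: 0.28360 ± 0.09983 → (0.1838, 0.3834).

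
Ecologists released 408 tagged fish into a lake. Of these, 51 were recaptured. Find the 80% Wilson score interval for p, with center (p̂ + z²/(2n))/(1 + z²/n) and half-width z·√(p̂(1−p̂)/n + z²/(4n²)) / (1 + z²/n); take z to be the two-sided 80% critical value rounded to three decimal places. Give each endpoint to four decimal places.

(0.1055, 0.1475)

p̂ = 51/408 = 0.12500; z = 1.282, so z² = 1.643524.
1 + z²/n = 1.004028.
Adjusted center: (0.12500 + z²/(2n))/1.004028 = 0.12650.
Radicand: p̂(1−p̂)/n + z²/(4n²) = 0.000268076 + 0.000002468 = 0.000270544.
Half-width = z·√(radicand)/denom = 1.282·0.016448/1.004028 = 0.02100.
So the interval runs from 0.1055 to 0.1475.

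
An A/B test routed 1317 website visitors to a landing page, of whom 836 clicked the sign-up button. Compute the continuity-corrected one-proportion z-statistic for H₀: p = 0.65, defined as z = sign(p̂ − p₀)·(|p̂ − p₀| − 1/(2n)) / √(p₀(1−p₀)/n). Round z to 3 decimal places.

z = -1.129

The sample proportion is 836/1317 = 0.63478. p̂ − p₀ = -0.015224.
Continuity correction 1/(2n) = 1/2634 = 0.000380.
Corrected numerator: |-0.015224| − 0.000380 = 0.014844.
Under H₀, SE = √(p₀(1−p₀)/n) = √(0.65·0.35/1317) = √0.000172741 = 0.013143.
z = (−)0.014844/0.013143 = -1.129.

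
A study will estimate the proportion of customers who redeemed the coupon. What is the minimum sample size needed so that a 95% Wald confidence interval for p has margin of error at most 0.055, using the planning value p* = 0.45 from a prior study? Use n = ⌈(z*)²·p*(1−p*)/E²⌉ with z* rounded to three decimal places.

The 95% critical value is z* = 1.960.
p*(1−p*) = 0.45·0.55 = 0.2475.
Required n before rounding: 3.841600 × 0.2475 / 0.055² = 314.313.
⌈314.313⌉ = 315.

n = 315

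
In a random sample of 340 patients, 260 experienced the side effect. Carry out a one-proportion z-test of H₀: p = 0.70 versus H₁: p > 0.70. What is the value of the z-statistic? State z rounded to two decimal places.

With x = 260 successes in n = 340, p̂ = 0.76471.
SE₀ = √(0.70·0.30/340) = 0.024853.
z = (0.76471 − 0.70)/0.024853 = 0.06471/0.024853 = 2.60.

z = 2.60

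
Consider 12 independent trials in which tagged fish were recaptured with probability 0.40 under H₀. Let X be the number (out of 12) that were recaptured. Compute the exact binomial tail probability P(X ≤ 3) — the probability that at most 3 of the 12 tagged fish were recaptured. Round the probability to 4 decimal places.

X ~ Binomial(n=12, p=0.40).
P(X ≤ 3) = C(12,0)·0.40^0·0.60^12 + C(12,1)·0.40^1·0.60^11 + C(12,2)·0.40^2·0.60^10 + C(12,3)·0.40^3·0.60^9.
= 0.002177 + 0.017414 + 0.063852 + 0.141894 = 0.2253.

P = 0.2253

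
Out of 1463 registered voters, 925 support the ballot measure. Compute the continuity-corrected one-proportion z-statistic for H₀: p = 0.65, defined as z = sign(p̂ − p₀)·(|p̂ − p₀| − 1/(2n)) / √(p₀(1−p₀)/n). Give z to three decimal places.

z = -1.395

Sample proportion p̂ = 925/1463 = 0.63226. p̂ − p₀ = -0.017738.
Continuity correction 1/(2n) = 1/2926 = 0.000342.
Corrected numerator: |-0.017738| − 0.000342 = 0.017396.
SE₀ = √(0.65·0.35/1463) = 0.012470.
z = −0.017396/0.012470 = -1.395.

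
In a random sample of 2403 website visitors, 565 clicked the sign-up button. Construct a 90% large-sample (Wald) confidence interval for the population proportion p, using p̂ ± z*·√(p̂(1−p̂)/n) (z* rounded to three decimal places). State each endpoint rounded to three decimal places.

(0.221, 0.249)

With x = 565 successes in n = 2403, p̂ = 0.23512.
SE = √(p̂(1−p̂)/n) = √(0.179840/2403) = 0.008651.
The 90% critical value is z* = 1.645.
Margin of error: 1.645 × 0.008651 = 0.01423.
Interval: 0.23512 ± 0.01423 → (0.221, 0.249).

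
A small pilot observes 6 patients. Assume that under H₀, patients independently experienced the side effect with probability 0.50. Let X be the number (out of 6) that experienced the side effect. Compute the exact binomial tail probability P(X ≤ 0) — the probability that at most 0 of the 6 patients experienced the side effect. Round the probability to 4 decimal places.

P = 0.0156

X ~ Binomial(n=6, p=0.50).
P(X ≤ 0) = C(6,0)·0.50^0·0.50^6.
= 0.015625 = 0.0156.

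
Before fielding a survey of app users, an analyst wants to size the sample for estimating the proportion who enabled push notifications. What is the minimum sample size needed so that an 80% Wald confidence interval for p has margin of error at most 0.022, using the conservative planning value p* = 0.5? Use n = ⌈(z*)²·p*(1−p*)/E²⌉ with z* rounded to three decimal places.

n = 849

z* = 1.282 at the 80% level.
p*(1−p*) = 0.2500.
Required n before rounding: 1.643524 × 0.2500 / 0.022² = 848.928.
⌈848.928⌉ = 849.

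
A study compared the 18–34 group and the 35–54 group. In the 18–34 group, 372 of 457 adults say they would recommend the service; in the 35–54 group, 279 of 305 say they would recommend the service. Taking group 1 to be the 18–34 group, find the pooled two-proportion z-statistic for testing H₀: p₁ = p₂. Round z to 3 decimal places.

p̂₁ = 372/457 = 0.81400, p̂₂ = 279/305 = 0.91475.
Pooled p̂ = (372+279)/(457+305) = 651/762 = 0.85433.
Pooled SE = √[0.1244497·0.00546687] ≈ 0.026084.
z = -0.10075/0.026084 = -3.863.

z = -3.863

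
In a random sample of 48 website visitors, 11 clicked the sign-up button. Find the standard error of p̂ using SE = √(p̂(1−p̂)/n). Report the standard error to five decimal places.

Sample proportion p̂ = 11/48 = 0.22917.
p̂(1−p̂) = 0.176651.
Dividing by n and taking the root: √0.003680229 = 0.06066.

SE = 0.06066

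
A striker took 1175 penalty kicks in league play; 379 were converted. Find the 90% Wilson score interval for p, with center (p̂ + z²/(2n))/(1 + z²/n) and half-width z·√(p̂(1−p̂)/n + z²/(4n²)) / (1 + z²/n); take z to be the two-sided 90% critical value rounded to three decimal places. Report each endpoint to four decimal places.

p̂ = 379/1175 = 0.32255; z = 1.645, so z² = 2.706025.
1 + z²/n = 1.002303.
Center = (0.32255 + 0.001151)/1.002303 = 0.32296.
Radicand: p̂(1−p̂)/n + z²/(4n²) = 0.000185968 + 0.000000490 = 0.000186458.
Half-width = z·√(radicand)/denom = 1.645·0.013655/1.002303 = 0.02241.
Interval: 0.32296 ± 0.02241 → (0.3006, 0.3454).

(0.3006, 0.3454)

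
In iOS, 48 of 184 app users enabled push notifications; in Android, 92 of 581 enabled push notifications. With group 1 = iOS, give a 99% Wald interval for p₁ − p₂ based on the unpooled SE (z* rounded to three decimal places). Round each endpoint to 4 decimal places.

p̂₁ = 0.26087, p̂₂ = 0.15835, so the observed difference is 0.10252.
SE = √(0.001047916 + 0.000229387) = √0.001277303 = 0.035739.
For 99% confidence, z* = 2.576. Margin = 2.576·0.035739 = 0.09206.
Interval: 0.10252 ± 0.09206 → (0.0105, 0.1946).

(0.0105, 0.1946)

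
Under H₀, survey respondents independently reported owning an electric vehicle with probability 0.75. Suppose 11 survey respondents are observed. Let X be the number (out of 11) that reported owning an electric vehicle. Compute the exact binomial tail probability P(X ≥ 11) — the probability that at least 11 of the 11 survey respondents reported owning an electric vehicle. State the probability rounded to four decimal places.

P = 0.0422

X ~ Binomial(n=11, p=0.75).
P(X ≥ 11) = C(11,11)·0.75^11·0.25^0.
= 0.042235 = 0.0422.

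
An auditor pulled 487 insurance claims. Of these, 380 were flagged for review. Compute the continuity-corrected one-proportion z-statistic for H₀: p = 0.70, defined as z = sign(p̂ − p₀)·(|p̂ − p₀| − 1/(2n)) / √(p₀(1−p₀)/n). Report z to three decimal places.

The sample proportion is 380/487 = 0.78029. p̂ − p₀ = 0.080287.
1/(2n) = 0.001027.
Corrected numerator: |0.080287| − 0.001027 = 0.079260.
SE₀ = √(0.70·0.30/487) = 0.020766.
z = +0.079260/0.020766 = 3.817.

z = 3.817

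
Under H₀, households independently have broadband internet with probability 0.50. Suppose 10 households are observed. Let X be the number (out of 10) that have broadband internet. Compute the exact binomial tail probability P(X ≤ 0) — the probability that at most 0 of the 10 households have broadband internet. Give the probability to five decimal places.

X is binomial with n = 10 and p = 0.50.
P(X ≤ 0) = C(10,0)·0.50^0·0.50^10.
= 0.000977 = 0.00098.

P = 0.00098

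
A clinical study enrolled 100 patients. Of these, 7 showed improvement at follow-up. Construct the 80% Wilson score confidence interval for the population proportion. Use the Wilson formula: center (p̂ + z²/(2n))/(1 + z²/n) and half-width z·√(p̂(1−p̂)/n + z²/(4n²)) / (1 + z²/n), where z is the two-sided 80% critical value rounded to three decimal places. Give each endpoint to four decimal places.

p̂ = 7/100 = 0.07000; z = 1.282, so z² = 1.643524.
1 + z²/n = 1.016435.
Center = (0.07000 + 0.008218)/1.016435 = 0.07695.
Radicand: p̂(1−p̂)/n + z²/(4n²) = 0.000651000 + 0.000041088 = 0.000692088.
Half-width = 1.282·√0.000692088/1.016435 = 0.03318.
Interval: 0.07695 ± 0.03318 → (0.0438, 0.1101).

(0.0438, 0.1101)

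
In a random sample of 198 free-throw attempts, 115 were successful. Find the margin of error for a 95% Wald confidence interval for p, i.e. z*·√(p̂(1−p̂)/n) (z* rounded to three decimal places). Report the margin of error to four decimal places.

With x = 115 successes in n = 198, p̂ = 0.58081.
SE(p̂) = √(0.58081·0.41919/198) = 0.035066.
z* = 1.960 at the 95% level.
Margin of error = z*·SE = 1.960 × 0.035066 = 0.0687.

ME = 0.0687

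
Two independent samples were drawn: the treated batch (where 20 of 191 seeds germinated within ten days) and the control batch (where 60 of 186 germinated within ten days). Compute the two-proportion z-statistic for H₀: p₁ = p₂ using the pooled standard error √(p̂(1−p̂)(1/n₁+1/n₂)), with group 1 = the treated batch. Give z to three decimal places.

z = -5.173

Sample proportions: p̂₁ = 20/191 = 0.10471 and p̂₂ = 60/186 = 0.32258.
Pooling: p̂ = 80/377 = 0.21220.
Pooled SE = √[0.1671721·0.01061195] ≈ 0.042119.
z = (p̂₁ − p̂₂)/SE = (0.10471 − 0.32258)/0.042119 = -0.21787/0.042119 = -5.173.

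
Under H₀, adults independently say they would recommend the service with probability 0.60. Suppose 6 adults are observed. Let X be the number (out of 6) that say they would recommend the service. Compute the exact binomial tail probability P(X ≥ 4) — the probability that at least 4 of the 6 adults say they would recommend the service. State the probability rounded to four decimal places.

X is binomial with n = 6 and p = 0.60.
P(X ≥ 4) = C(6,4)·0.60^4·0.40^2 + C(6,5)·0.60^5·0.40^1 + C(6,6)·0.60^6·0.40^0.
= 0.311040 + 0.186624 + 0.046656 = 0.5443.

P = 0.5443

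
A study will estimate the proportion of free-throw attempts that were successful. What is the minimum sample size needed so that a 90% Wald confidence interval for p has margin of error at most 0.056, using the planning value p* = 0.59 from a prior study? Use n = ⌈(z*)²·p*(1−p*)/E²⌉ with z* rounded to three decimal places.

The 90% critical value is z* = 1.645.
p*(1−p*) = 0.59·0.41 = 0.2419.
(z*)²·p*(1−p*)/E² = 2.706025·0.2419/0.003136 = 208.733.
Rounding up, n = 209.

n = 209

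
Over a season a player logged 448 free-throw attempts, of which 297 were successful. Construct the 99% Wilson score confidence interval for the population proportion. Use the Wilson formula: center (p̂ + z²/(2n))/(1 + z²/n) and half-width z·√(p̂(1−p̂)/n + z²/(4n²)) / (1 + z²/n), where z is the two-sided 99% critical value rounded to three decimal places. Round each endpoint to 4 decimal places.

(0.6034, 0.7177)

Here p̂ = 297/448 = 0.66295 and z = 2.576 (z² = 6.635776).
Denominator 1 + z²/n = 1 + 6.635776/448 = 1.014812.
Adjusted center: (0.66295 + z²/(2n))/1.014812 = 0.66057.
Radicand: p̂(1−p̂)/n + z²/(4n²) = 0.000498769 + 0.000008266 = 0.000507035.
Half-width = 2.576·√0.000507035/1.014812 = 0.05716.
Interval: 0.66057 ± 0.05716 → (0.6034, 0.7177).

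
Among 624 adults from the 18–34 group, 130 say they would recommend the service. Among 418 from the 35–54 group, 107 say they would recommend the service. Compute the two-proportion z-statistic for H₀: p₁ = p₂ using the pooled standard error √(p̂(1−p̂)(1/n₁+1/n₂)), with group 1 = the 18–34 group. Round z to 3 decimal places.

Sample proportions: p̂₁ = 130/624 = 0.20833 and p̂₂ = 107/418 = 0.25598.
Pooled p̂ = (130+107)/(624+418) = 237/1042 = 0.22745.
Pooled SE = √[0.1757150·0.00399491] ≈ 0.026495.
z = (p̂₁ − p̂₂)/SE = (0.20833 − 0.25598)/0.026495 = -0.04765/0.026495 = -1.798.

z = -1.798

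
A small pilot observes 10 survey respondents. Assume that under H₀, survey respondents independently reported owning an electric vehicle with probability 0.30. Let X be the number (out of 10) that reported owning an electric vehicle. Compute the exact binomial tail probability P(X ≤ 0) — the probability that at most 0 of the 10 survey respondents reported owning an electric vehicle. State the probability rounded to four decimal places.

X is binomial with n = 10 and p = 0.30.
P(X ≤ 0) = C(10,0)·0.30^0·0.70^10.
= 0.028248 = 0.0282.

P = 0.0282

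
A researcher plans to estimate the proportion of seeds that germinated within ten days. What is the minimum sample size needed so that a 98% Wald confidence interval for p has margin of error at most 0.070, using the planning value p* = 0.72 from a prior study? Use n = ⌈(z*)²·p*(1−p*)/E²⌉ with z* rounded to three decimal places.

The 98% critical value is z* = 2.326.
p*(1−p*) = 0.72·0.28 = 0.2016.
(z*)²·p*(1−p*)/E² = 5.410276·0.2016/0.004900 = 222.594.
Rounding up, n = 223.

n = 223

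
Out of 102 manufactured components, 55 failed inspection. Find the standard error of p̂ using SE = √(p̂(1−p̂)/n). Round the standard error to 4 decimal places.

p̂ = 55/102 = 0.53922.
p̂(1−p̂) = 0.248462.
Dividing by n and taking the root: √0.002435902 = 0.0494.

SE = 0.0494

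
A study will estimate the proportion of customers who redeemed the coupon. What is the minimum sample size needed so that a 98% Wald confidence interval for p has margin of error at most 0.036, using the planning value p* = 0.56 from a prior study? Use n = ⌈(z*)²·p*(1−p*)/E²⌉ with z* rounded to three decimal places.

n = 1029

z* = 2.326 at the 98% level.
p*(1−p*) = 0.2464.
Required n before rounding: 5.410276 × 0.2464 / 0.036² = 1028.620.
Rounding up, n = 1029.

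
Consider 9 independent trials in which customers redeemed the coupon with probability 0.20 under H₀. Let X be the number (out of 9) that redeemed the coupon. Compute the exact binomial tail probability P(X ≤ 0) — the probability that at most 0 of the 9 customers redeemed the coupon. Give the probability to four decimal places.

P = 0.1342

X ~ Binomial(n=9, p=0.20).
P(X ≤ 0) = C(9,0)·0.20^0·0.80^9.
= 0.134218 = 0.1342.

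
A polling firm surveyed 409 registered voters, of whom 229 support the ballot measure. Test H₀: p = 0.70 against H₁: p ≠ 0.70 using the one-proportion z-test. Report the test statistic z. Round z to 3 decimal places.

z = -6.183

p̂ = 229/409 = 0.55990.
Under H₀, SE = √(p₀(1−p₀)/n) = √(0.70·0.30/409) = √0.000513447 = 0.022659.
z = (p̂ − p₀)/SE = (0.55990 − 0.70)/0.022659 = -6.183.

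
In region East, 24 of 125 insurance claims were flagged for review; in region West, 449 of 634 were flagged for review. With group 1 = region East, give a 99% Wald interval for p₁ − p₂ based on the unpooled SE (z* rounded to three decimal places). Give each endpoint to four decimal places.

p̂₁ = 0.19200, p̂₂ = 0.70820, so the observed difference is -0.51620.
SE = √(0.001241088 + 0.000325949) = √0.001567037 = 0.039586.
z* = 2.576 at the 99% level. Margin of error = 0.10197.
CI: -0.51620 ± 0.10197 = (-0.6182, -0.4142).

(-0.6182, -0.4142)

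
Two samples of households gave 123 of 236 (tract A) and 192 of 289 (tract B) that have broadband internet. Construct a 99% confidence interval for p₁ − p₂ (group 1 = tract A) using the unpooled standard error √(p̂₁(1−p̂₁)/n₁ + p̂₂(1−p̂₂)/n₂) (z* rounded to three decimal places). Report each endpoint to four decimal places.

(-0.2533, -0.0330)

p̂₁ = 0.52119, p̂₂ = 0.66436, so the observed difference is -0.14317.
Unpooled SE = √(p̂₁(1−p̂₁)/n₁ + p̂₂(1−p̂₂)/n₂) = √(0.001057420 + 0.000771577) = 0.042767.
For 99% confidence, z* = 2.576. Margin of error = 0.11017.
Interval: -0.14317 ± 0.11017 → (-0.2533, -0.0330).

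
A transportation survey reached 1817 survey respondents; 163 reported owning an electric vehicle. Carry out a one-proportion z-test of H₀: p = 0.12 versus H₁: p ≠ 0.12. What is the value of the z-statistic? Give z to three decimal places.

z = -3.973

Sample proportion p̂ = 163/1817 = 0.08971.
Null standard error: √(0.12·0.88/1817) = √0.000058118 = 0.007624.
z = (0.08971 − 0.12)/0.007624 = -0.03029/0.007624 = -3.973.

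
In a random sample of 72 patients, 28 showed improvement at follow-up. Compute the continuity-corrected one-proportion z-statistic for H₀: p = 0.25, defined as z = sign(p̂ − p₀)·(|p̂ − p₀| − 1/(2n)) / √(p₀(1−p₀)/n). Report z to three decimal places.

The sample proportion is 28/72 = 0.38889. p̂ − p₀ = 0.138889.
1/(2n) = 0.006944.
Corrected numerator: |0.138889| − 0.006944 = 0.131945.
SE₀ = √(0.25·0.75/72) = 0.051031.
z = +0.131945/0.051031 = 2.586.

z = 2.586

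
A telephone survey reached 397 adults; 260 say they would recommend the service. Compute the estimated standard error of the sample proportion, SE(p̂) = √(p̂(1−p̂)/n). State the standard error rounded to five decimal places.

With x = 260 successes in n = 397, p̂ = 0.65491.
p̂(1−p̂) = 0.65491·0.34509 = 0.226003.
Dividing by n and taking the root: √0.000569277 = 0.02386.

SE = 0.02386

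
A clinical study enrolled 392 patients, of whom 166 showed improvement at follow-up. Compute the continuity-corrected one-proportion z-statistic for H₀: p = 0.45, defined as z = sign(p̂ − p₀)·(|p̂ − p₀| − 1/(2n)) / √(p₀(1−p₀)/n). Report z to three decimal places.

Sample proportion p̂ = 166/392 = 0.42347. p̂ − p₀ = -0.026531.
1/(2n) = 0.001276.
Corrected numerator: |-0.026531| − 0.001276 = 0.025255.
SE₀ = √(0.45·0.55/392) = 0.025127.
z = (−)0.025255/0.025127 = -1.005.

z = -1.005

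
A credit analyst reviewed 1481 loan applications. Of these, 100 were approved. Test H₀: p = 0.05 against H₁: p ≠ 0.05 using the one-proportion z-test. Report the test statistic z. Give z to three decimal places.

z = 3.094

Sample proportion p̂ = 100/1481 = 0.06752.
SE₀ = √(0.05·0.95/1481) = 0.005663.
z = (p̂ − p₀)/SE = (0.06752 − 0.05)/0.005663 = 3.094.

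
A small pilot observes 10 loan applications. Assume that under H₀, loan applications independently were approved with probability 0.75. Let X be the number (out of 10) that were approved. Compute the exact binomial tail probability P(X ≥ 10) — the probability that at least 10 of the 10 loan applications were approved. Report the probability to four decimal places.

X is binomial with n = 10 and p = 0.75.
P(X ≥ 10) = C(10,10)·0.75^10·0.25^0.
= 0.056314 = 0.0563.

P = 0.0563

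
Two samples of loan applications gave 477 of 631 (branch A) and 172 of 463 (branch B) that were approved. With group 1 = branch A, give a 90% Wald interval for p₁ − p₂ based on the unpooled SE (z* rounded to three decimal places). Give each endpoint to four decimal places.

p̂₁ = 0.75594, p̂₂ = 0.37149, so the observed difference is 0.38445.
Unpooled SE = √(p̂₁(1−p̂₁)/n₁ + p̂₂(1−p̂₂)/n₂) = √(0.000292382 + 0.000504288) = 0.028225.
The 90% critical value is z* = 1.645. Margin = 1.645·0.028225 = 0.04643.
Interval: 0.38445 ± 0.04643 → (0.3380, 0.4309).

(0.3380, 0.4309)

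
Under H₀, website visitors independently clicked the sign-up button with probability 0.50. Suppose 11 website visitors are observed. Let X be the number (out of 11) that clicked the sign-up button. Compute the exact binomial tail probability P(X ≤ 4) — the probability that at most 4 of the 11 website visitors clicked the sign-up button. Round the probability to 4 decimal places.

P = 0.2744

X ~ Binomial(n=11, p=0.50).
P(X ≤ 4) = Σ_{j=0}^{4} C(11,j)·0.50^j·0.50^{11−j}.
= 0.000488 + 0.005371 + 0.026855 + 0.080566 + 0.161133 = 0.2744.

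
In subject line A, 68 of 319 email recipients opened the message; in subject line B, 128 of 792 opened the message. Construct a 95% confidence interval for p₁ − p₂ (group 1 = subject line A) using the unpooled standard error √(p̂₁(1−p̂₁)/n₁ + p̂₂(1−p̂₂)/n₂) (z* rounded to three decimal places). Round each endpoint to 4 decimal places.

(-0.0002, 0.1033)

p̂₁ = 68/319 = 0.21317, p̂₂ = 128/792 = 0.16162; p̂₁ − p̂₂ = 0.05155.
Unpooled SE = √(p̂₁(1−p̂₁)/n₁ + p̂₂(1−p̂₂)/n₂) = √(0.000525788 + 0.000171081) = 0.026398.
z* = 1.960 at the 95% level. Margin of error = 0.05174.
Interval: 0.05155 ± 0.05174 → (-0.0002, 0.1033).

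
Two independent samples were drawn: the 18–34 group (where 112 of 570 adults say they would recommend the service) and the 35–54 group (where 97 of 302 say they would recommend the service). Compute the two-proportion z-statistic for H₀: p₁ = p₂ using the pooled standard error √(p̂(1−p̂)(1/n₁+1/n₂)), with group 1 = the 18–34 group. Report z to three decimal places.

z = -4.104

Sample proportions: p̂₁ = 112/570 = 0.19649 and p̂₂ = 97/302 = 0.32119.
Pooling: p̂ = 209/872 = 0.23968.
Pooled SE = √[0.1822329·0.00506564] ≈ 0.030383.
z = -0.12470/0.030383 = -4.104.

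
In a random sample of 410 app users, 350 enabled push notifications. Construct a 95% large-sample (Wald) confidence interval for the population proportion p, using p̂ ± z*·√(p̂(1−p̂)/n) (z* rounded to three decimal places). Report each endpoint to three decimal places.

p̂ = 350/410 = 0.85366.
Standard error of p̂: √(0.124926/410) = √0.000304697 = 0.017456.
For 95% confidence, z* = 1.960.
Margin of error: 1.960 × 0.017456 = 0.03421.
Interval: 0.85366 ± 0.03421 → (0.819, 0.888).

(0.819, 0.888)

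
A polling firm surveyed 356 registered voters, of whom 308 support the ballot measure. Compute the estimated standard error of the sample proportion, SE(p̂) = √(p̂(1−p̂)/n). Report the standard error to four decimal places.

With x = 308 successes in n = 356, p̂ = 0.86517.
p̂(1−p̂) = 0.116651.
Dividing by n and taking the root: √0.000327671 = 0.0181.

SE = 0.0181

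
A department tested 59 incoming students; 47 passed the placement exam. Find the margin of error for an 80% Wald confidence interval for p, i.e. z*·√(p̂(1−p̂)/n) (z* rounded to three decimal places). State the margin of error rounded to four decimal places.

ME = 0.0672

p̂ = 47/59 = 0.79661.
SE = √(p̂(1−p̂)/n) = √(0.162022/59) = 0.052404.
The 80% critical value is z* = 1.282.
ME = 1.282·0.052404 = 0.0672.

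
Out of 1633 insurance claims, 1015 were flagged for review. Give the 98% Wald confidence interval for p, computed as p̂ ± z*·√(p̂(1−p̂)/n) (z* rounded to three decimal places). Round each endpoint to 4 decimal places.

(0.5936, 0.6495)

The sample proportion is 1015/1633 = 0.62156.
SE = √(p̂(1−p̂)/n) = √(0.235224/1633) = 0.012002.
The 98% critical value is z* = 2.326.
Margin = 2.326·0.012002 = 0.02792.
Interval: 0.62156 ± 0.02792 → (0.5936, 0.6495).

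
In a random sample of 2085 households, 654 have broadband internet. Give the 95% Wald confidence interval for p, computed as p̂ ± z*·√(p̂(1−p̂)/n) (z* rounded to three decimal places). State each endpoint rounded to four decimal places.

The sample proportion is 654/2085 = 0.31367.
Standard error of p̂: √(0.215281/2085) = √0.000103252 = 0.010161.
For 95% confidence, z* = 1.960.
Margin = 1.960·0.010161 = 0.01992.
Interval: 0.31367 ± 0.01992 → (0.2938, 0.3336).

(0.2938, 0.3336)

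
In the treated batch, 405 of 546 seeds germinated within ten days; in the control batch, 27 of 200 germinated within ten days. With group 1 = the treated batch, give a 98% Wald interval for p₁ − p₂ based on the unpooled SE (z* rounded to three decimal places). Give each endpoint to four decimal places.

p̂₁ = 405/546 = 0.74176, p̂₂ = 27/200 = 0.13500; p̂₁ − p̂₂ = 0.60676.
SE = √(0.000350830 + 0.000583875) = √0.000934705 = 0.030573.
For 98% confidence, z* = 2.326. Margin of error = 0.07111.
Interval: 0.60676 ± 0.07111 → (0.5356, 0.6779).

(0.5356, 0.6779)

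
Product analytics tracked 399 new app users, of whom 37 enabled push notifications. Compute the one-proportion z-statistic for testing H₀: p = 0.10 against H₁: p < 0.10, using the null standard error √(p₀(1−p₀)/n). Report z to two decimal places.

z = -0.48

With x = 37 successes in n = 399, p̂ = 0.09273.
SE₀ = √(0.10·0.90/399) = 0.015019.
z = (0.09273 − 0.10)/0.015019 = -0.00727/0.015019 = -0.48.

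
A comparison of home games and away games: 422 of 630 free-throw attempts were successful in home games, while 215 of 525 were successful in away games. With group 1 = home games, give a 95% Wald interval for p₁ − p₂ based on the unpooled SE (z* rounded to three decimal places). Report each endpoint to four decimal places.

p̂₁ = 422/630 = 0.66984, p̂₂ = 215/525 = 0.40952; p̂₁ − p̂₂ = 0.26032.
Unpooled SE = √(p̂₁(1−p̂₁)/n₁ + p̂₂(1−p̂₂)/n₂) = √(0.000351038 + 0.000460598) = 0.028489.
The 95% critical value is z* = 1.960. Margin of error = 0.05584.
CI: 0.26032 ± 0.05584 = (0.2045, 0.3162).

(0.2045, 0.3162)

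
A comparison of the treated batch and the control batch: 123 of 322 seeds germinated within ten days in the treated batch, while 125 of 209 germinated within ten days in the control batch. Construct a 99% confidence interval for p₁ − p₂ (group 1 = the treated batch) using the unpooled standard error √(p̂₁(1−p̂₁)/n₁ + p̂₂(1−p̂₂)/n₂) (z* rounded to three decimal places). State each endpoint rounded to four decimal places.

p̂₁ = 0.38199, p̂₂ = 0.59809, so the observed difference is -0.21610.
SE = √(0.000733146 + 0.001150139) = √0.001883285 = 0.043397.
z* = 2.576 at the 99% level. Margin = 2.576·0.043397 = 0.11179.
Interval: -0.21610 ± 0.11179 → (-0.3279, -0.1043).

(-0.3279, -0.1043)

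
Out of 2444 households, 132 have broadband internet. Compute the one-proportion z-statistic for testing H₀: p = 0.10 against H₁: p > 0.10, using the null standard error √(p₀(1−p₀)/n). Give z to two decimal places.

The sample proportion is 132/2444 = 0.05401.
Null standard error: √(0.10·0.90/2444) = √0.000036825 = 0.006068.
z = (p̂ − p₀)/SE = (0.05401 − 0.10)/0.006068 = -7.58.

z = -7.58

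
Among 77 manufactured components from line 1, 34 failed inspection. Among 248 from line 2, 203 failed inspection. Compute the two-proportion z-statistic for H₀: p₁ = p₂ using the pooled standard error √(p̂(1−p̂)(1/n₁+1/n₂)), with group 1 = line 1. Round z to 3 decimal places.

p̂₁ = 34/77 = 0.44156, p̂₂ = 203/248 = 0.81855.
Pooled p̂ = (34+203)/(77+248) = 237/325 = 0.72923.
SE = √[p̂(1−p̂)(1/n₁+1/n₂)] = √[0.72923·0.27077·(1/77+1/248)] ≈ 0.057970.
z = -0.37699/0.057970 = -6.503.

z = -6.503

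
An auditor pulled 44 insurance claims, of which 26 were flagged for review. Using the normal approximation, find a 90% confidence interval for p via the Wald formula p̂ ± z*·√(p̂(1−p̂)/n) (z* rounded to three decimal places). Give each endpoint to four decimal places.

(0.4690, 0.7128)

With x = 26 successes in n = 44, p̂ = 0.59091.
SE(p̂) = √(0.59091·0.40909/44) = 0.074121.
The 90% critical value is z* = 1.645.
Margin of error: 1.645 × 0.074121 = 0.12193.
Interval: 0.59091 ± 0.12193 → (0.4690, 0.7128).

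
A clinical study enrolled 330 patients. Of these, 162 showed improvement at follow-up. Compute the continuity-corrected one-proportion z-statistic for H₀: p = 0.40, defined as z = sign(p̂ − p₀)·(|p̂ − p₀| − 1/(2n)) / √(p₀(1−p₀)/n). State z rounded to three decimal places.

With x = 162 successes in n = 330, p̂ = 0.49091. p̂ − p₀ = 0.090909.
Continuity correction 1/(2n) = 1/660 = 0.001515.
Corrected numerator: |0.090909| − 0.001515 = 0.089394.
Null standard error: √(0.40·0.60/330) = √0.000727273 = 0.026968.
z = +0.089394/0.026968 = 3.315.

z = 3.315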